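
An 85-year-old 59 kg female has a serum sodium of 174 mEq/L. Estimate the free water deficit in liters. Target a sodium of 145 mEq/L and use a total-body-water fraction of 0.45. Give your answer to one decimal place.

TBW = 0.45 · 59 = 26.55 L
Free water deficit = TBW · (Na/145 − 1)
= 26.55 · (174/145 − 1)
= 26.55 · 0.2
= 5.31 L

5.3 L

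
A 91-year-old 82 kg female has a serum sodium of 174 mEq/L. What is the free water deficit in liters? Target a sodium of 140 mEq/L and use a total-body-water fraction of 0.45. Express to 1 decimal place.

9.0 L

TBW = 0.45 · 82 = 36.9 L
Free water deficit = TBW · (Na/140 − 1)
= 36.9 · (174/140 − 1)
= 36.9 · 0.2429
= 8.96 L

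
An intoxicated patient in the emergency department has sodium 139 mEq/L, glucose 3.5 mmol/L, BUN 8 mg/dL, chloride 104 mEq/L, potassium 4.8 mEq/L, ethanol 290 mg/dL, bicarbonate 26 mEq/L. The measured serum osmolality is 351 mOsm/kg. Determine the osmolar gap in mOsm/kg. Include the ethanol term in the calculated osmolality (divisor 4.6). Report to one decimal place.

Calculated osmolality = 2·Na + glucose + BUN/2.8 + ethanol/4.6
= 2·139 + 3.5 + 8/2.8 + 290/4.6
= 278 + 3.50 + 2.86 + 63.04
= 347.4 mOsm/kg ≈ 347.4 mOsm/kg
Osmolar gap = measured − calculated = 351 − 347.4 = 3.6 mOsm/kg

3.6 mOsm/kg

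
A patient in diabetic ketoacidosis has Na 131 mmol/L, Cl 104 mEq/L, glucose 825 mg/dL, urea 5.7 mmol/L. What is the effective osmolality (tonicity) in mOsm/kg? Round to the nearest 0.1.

307.8 mOsm/kg

Effective osmolality excludes urea (freely permeant across cell membranes):
2·Na + glucose/18
= 2·131 + 825/18
= 262 + 45.83
= 307.83 mOsm/kg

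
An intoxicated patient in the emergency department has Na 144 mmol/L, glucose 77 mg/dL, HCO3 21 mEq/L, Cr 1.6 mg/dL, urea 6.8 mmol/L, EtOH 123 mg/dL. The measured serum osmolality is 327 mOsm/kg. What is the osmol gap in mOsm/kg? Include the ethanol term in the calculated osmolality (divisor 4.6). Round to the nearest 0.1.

1.2 mOsm/kg

Calculated osmolality = 2·Na + glucose/18 + urea + ethanol/4.6
= 2·144 + 77/18 + 6.8 + 123/4.6
= 288 + 4.28 + 6.80 + 26.74
= 325.82 mOsm/kg ≈ 325.8 mOsm/kg
Osmolar gap = measured − calculated = 327 − 325.8 = 1.2 mOsm/kg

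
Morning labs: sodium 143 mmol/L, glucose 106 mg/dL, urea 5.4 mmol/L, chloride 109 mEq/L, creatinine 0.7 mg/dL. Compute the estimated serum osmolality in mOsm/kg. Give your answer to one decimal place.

297.3 mOsm/kg

Calculated osmolality = 2·Na + glucose/18 + urea
= 2·143 + 106/18 + 5.4
= 286 + 5.89 + 5.40
= 297.29 mOsm/kg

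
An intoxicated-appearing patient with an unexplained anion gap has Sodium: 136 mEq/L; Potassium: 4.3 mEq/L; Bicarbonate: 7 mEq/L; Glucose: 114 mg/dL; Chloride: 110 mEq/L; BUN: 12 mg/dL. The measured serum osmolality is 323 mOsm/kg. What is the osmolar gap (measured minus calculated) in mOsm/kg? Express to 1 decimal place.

Calculated osmolality = 2·Na + glucose/18 + BUN/2.8
= 2·136 + 114/18 + 12/2.8
= 272 + 6.33 + 4.29
= 282.62 mOsm/kg ≈ 282.6 mOsm/kg
Osmolar gap = measured − calculated = 323 − 282.6 = 40.4 mOsm/kg

40.4 mOsm/kg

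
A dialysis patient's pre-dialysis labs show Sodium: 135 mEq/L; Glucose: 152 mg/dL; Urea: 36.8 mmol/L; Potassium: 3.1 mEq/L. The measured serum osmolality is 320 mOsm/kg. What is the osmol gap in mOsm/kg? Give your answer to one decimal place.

Calculated osmolality = 2·Na + glucose/18 + urea
= 2·135 + 152/18 + 36.8
= 270 + 8.44 + 36.80
= 315.24 mOsm/kg ≈ 315.2 mOsm/kg
Osmolar gap = measured − calculated = 320 − 315.2 = 4.8 mOsm/kg

4.8 mOsm/kg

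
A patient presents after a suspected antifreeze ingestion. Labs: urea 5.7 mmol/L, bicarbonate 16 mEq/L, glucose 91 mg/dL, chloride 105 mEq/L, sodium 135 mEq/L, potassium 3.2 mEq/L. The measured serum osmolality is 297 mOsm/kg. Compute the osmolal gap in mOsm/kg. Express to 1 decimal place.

Calculated osmolality = 2·Na + glucose/18 + urea
= 2·135 + 91/18 + 5.7
= 270 + 5.06 + 5.70
= 280.76 mOsm/kg ≈ 280.8 mOsm/kg
Osmolar gap = measured − calculated = 297 − 280.8 = 16.2 mOsm/kg

16.2 mOsm/kg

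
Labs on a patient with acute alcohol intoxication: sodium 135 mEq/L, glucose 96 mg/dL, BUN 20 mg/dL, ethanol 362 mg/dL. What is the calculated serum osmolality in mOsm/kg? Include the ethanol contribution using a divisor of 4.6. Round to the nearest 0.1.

Calculated osmolality = 2·Na + glucose/18 + BUN/2.8 + ethanol/4.6
= 2·135 + 96/18 + 20/2.8 + 362/4.6
= 270 + 5.33 + 7.14 + 78.70
= 361.17 mOsm/kg

361.2 mOsm/kg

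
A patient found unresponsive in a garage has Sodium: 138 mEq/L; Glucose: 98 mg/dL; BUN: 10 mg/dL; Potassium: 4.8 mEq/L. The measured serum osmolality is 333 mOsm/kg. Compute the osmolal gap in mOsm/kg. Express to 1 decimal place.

48.0 mOsm/kg

Calculated osmolality = 2·Na + glucose/18 + BUN/2.8
= 2·138 + 98/18 + 10/2.8
= 276 + 5.44 + 3.57
= 285.01 mOsm/kg ≈ 285.0 mOsm/kg
Osmolar gap = measured − calculated = 333 − 285.0 = 48.0 mOsm/kg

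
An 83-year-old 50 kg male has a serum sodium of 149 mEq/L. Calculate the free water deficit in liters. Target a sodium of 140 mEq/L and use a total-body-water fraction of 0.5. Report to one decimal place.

1.6 L

TBW = 0.5 · 50 = 25 L
Free water deficit = TBW · (Na/140 − 1)
= 25 · (149/140 − 1)
= 25 · 0.0643
= 1.61 L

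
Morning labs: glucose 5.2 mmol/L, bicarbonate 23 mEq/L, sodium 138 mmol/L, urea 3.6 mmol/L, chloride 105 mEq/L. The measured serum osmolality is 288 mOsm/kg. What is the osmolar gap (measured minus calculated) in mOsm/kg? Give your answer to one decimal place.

3.2 mOsm/kg

Calculated osmolality = 2·Na + glucose + urea
= 2·138 + 5.2 + 3.6
= 276 + 5.20 + 3.60
= 284.8 mOsm/kg ≈ 284.8 mOsm/kg
Osmolar gap = measured − calculated = 288 − 284.8 = 3.2 mOsm/kg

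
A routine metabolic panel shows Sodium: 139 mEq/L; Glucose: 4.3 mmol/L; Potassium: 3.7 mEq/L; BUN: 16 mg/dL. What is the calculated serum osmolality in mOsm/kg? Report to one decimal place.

288.0 mOsm/kg

Calculated osmolality = 2·Na + glucose + BUN/2.8
= 2·139 + 4.3 + 16/2.8
= 278 + 4.30 + 5.71
= 288.01 mOsm/kg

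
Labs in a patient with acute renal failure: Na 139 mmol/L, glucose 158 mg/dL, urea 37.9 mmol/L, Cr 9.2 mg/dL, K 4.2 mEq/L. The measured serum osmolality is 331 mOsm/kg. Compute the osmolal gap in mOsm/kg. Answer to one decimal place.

Calculated osmolality = 2·Na + glucose/18 + urea
= 2·139 + 158/18 + 37.9
= 278 + 8.78 + 37.90
= 324.68 mOsm/kg ≈ 324.7 mOsm/kg
Osmolar gap = measured − calculated = 331 − 324.7 = 6.3 mOsm/kg

6.3 mOsm/kg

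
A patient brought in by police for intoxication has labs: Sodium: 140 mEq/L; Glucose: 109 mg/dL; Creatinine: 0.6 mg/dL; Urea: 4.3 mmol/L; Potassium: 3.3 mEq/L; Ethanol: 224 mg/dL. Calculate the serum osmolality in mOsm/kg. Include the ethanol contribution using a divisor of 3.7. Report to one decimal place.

Calculated osmolality = 2·Na + glucose/18 + urea + ethanol/3.7
= 2·140 + 109/18 + 4.3 + 224/3.7
= 280 + 6.06 + 4.30 + 60.54
= 350.9 mOsm/kg

350.9 mOsm/kg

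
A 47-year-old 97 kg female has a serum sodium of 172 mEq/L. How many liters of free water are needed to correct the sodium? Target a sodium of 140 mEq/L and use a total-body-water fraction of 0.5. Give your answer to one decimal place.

11.1 L

TBW = 0.5 · 97 = 48.5 L
Free water deficit = TBW · (Na/140 − 1)
= 48.5 · (172/140 − 1)
= 48.5 · 0.2286
= 11.09 L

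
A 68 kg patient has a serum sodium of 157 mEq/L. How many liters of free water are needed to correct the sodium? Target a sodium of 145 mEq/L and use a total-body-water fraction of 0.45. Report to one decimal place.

2.5 L

TBW = 0.45 · 68 = 30.6 L
Free water deficit = TBW · (Na/145 − 1)
= 30.6 · (157/145 − 1)
= 30.6 · 0.0828
= 2.53 L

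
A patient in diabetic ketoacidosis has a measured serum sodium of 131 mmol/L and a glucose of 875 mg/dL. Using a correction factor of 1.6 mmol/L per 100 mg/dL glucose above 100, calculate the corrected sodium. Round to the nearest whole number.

143 mmol/L

Corrected Na = measured Na + 1.6 · (glucose − 100)/100
= 131 + 1.6 · (875 − 100)/100
= 131 + 12.4
= 143.4 mmol/L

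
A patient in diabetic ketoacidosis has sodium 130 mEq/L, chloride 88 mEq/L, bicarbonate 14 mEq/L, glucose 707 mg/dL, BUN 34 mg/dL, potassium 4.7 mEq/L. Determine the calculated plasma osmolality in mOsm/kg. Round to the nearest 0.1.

311.4 mOsm/kg

Calculated osmolality = 2·Na + glucose/18 + BUN/2.8
= 2·130 + 707/18 + 34/2.8
= 260 + 39.28 + 12.14
= 311.42 mOsm/kg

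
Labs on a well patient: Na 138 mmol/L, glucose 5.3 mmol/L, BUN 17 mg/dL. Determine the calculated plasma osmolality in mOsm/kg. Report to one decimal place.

Calculated osmolality = 2·Na + glucose + BUN/2.8
= 2·138 + 5.3 + 17/2.8
= 276 + 5.30 + 6.07
= 287.37 mOsm/kg

287.4 mOsm/kg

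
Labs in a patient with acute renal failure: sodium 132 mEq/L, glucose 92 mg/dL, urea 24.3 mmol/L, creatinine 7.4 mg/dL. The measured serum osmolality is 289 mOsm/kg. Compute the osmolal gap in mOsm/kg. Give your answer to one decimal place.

-4.4 mOsm/kg

Calculated osmolality = 2·Na + glucose/18 + urea
= 2·132 + 92/18 + 24.3
= 264 + 5.11 + 24.30
= 293.41 mOsm/kg ≈ 293.4 mOsm/kg
Osmolar gap = measured − calculated = 289 − 293.4 = -4.4 mOsm/kg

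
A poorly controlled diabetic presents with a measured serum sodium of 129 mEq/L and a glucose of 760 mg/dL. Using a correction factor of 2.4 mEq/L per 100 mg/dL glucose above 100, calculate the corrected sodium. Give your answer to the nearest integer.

145 mEq/L

Corrected Na = measured Na + 2.4 · (glucose − 100)/100
= 129 + 2.4 · (760 − 100)/100
= 129 + 15.8
= 144.8 mEq/L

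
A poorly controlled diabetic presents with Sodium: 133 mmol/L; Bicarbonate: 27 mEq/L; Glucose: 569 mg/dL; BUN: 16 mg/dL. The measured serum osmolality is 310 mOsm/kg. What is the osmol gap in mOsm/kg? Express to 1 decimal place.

6.7 mOsm/kg

Calculated osmolality = 2·Na + glucose/18 + BUN/2.8
= 2·133 + 569/18 + 16/2.8
= 266 + 31.61 + 5.71
= 303.32 mOsm/kg ≈ 303.3 mOsm/kg
Osmolar gap = measured − calculated = 310 − 303.3 = 6.7 mOsm/kg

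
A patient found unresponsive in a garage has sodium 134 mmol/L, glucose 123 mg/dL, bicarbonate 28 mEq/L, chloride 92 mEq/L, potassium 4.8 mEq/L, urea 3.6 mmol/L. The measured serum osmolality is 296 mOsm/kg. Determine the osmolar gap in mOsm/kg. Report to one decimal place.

17.6 mOsm/kg

Calculated osmolality = 2·Na + glucose/18 + urea
= 2·134 + 123/18 + 3.6
= 268 + 6.83 + 3.60
= 278.43 mOsm/kg ≈ 278.4 mOsm/kg
Osmolar gap = measured − calculated = 296 − 278.4 = 17.6 mOsm/kg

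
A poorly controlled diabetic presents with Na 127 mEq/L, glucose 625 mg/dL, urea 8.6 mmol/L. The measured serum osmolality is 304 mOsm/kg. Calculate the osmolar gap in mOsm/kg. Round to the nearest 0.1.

Calculated osmolality = 2·Na + glucose/18 + urea
= 2·127 + 625/18 + 8.6
= 254 + 34.72 + 8.60
= 297.32 mOsm/kg ≈ 297.3 mOsm/kg
Osmolar gap = measured − calculated = 304 − 297.3 = 6.7 mOsm/kg

6.7 mOsm/kg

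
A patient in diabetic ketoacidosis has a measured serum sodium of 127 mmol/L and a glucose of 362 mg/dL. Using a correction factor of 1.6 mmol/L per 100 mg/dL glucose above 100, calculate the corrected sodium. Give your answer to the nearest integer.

Corrected Na = measured Na + 1.6 · (glucose − 100)/100
= 127 + 1.6 · (362 − 100)/100
= 127 + 4.2
= 131.2 mmol/L

131 mmol/L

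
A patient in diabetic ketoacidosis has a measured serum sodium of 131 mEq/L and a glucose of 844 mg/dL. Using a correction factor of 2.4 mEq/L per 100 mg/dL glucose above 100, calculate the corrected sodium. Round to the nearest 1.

Corrected Na = measured Na + 2.4 · (glucose − 100)/100
= 131 + 2.4 · (844 − 100)/100
= 131 + 17.9
= 148.9 mEq/L

149 mEq/L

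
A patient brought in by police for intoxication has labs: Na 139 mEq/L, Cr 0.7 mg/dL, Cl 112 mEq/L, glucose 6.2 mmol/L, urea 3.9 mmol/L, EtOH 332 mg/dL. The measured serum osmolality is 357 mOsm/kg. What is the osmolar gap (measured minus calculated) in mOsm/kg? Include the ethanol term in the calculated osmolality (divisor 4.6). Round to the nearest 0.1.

Calculated osmolality = 2·Na + glucose + urea + ethanol/4.6
= 2·139 + 6.2 + 3.9 + 332/4.6
= 278 + 6.20 + 3.90 + 72.17
= 360.27 mOsm/kg ≈ 360.3 mOsm/kg
Osmolar gap = measured − calculated = 357 − 360.3 = -3.3 mOsm/kg

-3.3 mOsm/kg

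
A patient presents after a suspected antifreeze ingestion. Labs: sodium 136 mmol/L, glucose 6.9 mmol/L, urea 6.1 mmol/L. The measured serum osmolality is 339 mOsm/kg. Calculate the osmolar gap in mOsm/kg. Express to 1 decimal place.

Calculated osmolality = 2·Na + glucose + urea
= 2·136 + 6.9 + 6.1
= 272 + 6.90 + 6.10
= 285 mOsm/kg ≈ 285.0 mOsm/kg
Osmolar gap = measured − calculated = 339 − 285.0 = 54.0 mOsm/kg

54.0 mOsm/kg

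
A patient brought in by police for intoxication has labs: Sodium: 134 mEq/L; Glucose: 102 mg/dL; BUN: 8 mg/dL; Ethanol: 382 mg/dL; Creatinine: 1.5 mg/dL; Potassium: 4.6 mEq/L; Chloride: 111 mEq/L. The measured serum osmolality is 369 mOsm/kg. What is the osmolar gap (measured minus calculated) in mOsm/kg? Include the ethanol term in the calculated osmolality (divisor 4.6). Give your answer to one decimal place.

9.4 mOsm/kg

Calculated osmolality = 2·Na + glucose/18 + BUN/2.8 + ethanol/4.6
= 2·134 + 102/18 + 8/2.8 + 382/4.6
= 268 + 5.67 + 2.86 + 83.04
= 359.57 mOsm/kg ≈ 359.6 mOsm/kg
Osmolar gap = measured − calculated = 369 − 359.6 = 9.4 mOsm/kg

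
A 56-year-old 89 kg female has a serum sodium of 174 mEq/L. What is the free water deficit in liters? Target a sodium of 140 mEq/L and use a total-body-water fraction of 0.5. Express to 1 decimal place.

10.8 L

TBW = 0.5 · 89 = 44.5 L
Free water deficit = TBW · (Na/140 − 1)
= 44.5 · (174/140 − 1)
= 44.5 · 0.2429
= 10.81 L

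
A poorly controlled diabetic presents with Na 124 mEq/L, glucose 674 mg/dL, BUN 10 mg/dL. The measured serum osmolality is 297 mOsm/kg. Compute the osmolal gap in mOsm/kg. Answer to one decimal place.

Calculated osmolality = 2·Na + glucose/18 + BUN/2.8
= 2·124 + 674/18 + 10/2.8
= 248 + 37.44 + 3.57
= 289.01 mOsm/kg ≈ 289.0 mOsm/kg
Osmolar gap = measured − calculated = 297 − 289.0 = 8.0 mOsm/kg

8.0 mOsm/kg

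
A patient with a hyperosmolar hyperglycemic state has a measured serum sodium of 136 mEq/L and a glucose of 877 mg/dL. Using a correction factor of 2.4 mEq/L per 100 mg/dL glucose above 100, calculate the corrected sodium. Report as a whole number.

155 mEq/L

Corrected Na = measured Na + 2.4 · (glucose − 100)/100
= 136 + 2.4 · (877 − 100)/100
= 136 + 18.6
= 154.6 mEq/L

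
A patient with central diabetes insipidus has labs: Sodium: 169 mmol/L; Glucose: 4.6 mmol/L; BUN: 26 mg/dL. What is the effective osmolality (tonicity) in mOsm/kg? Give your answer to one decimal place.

342.6 mOsm/kg

Effective osmolality excludes urea (freely permeant across cell membranes):
2·Na + glucose
= 2·169 + 4.6
= 338 + 4.6
= 342.6 mOsm/kg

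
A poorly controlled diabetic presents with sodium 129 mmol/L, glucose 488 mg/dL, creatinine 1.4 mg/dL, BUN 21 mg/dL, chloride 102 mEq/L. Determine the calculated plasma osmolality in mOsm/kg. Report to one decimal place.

292.6 mOsm/kg

Calculated osmolality = 2·Na + glucose/18 + BUN/2.8
= 2·129 + 488/18 + 21/2.8
= 258 + 27.11 + 7.50
= 292.61 mOsm/kg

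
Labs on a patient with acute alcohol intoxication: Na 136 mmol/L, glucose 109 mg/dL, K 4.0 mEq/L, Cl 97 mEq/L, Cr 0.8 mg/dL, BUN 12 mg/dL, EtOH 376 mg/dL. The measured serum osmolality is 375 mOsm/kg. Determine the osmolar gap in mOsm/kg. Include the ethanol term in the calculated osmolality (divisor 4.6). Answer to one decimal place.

Calculated osmolality = 2·Na + glucose/18 + BUN/2.8 + ethanol/4.6
= 2·136 + 109/18 + 12/2.8 + 376/4.6
= 272 + 6.06 + 4.29 + 81.74
= 364.09 mOsm/kg ≈ 364.1 mOsm/kg
Osmolar gap = measured − calculated = 375 − 364.1 = 10.9 mOsm/kg

10.9 mOsm/kg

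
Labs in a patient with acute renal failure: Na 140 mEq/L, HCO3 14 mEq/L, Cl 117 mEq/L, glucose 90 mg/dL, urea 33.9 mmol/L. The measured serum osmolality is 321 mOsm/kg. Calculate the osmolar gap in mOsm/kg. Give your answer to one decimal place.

2.1 mOsm/kg

Calculated osmolality = 2·Na + glucose/18 + urea
= 2·140 + 90/18 + 33.9
= 280 + 5 + 33.90
= 318.9 mOsm/kg ≈ 318.9 mOsm/kg
Osmolar gap = measured − calculated = 321 − 318.9 = 2.1 mOsm/kg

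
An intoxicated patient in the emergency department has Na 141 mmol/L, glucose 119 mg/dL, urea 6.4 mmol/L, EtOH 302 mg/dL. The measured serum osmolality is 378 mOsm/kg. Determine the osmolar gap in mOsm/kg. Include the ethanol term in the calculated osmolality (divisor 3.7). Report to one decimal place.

1.4 mOsm/kg

Calculated osmolality = 2·Na + glucose/18 + urea + ethanol/3.7
= 2·141 + 119/18 + 6.4 + 302/3.7
= 282 + 6.61 + 6.40 + 81.62
= 376.63 mOsm/kg ≈ 376.6 mOsm/kg
Osmolar gap = measured − calculated = 378 − 376.6 = 1.4 mOsm/kg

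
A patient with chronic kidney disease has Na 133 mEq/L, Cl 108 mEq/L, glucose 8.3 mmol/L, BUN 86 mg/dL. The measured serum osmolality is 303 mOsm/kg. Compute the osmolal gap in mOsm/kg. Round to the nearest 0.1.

Calculated osmolality = 2·Na + glucose + BUN/2.8
= 2·133 + 8.3 + 86/2.8
= 266 + 8.30 + 30.71
= 305.01 mOsm/kg ≈ 305.0 mOsm/kg
Osmolar gap = measured − calculated = 303 − 305.0 = -2.0 mOsm/kg

-2.0 mOsm/kg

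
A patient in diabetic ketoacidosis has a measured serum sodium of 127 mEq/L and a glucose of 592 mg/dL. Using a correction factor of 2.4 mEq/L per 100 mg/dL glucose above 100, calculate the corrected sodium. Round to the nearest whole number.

139 mEq/L

Corrected Na = measured Na + 2.4 · (glucose − 100)/100
= 127 + 2.4 · (592 − 100)/100
= 127 + 11.8
= 138.8 mEq/L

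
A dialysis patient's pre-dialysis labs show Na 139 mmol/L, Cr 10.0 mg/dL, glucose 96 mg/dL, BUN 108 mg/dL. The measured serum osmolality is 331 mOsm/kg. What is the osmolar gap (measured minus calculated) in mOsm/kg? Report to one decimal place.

9.1 mOsm/kg

Calculated osmolality = 2·Na + glucose/18 + BUN/2.8
= 2·139 + 96/18 + 108/2.8
= 278 + 5.33 + 38.57
= 321.9 mOsm/kg ≈ 321.9 mOsm/kg
Osmolar gap = measured − calculated = 331 − 321.9 = 9.1 mOsm/kg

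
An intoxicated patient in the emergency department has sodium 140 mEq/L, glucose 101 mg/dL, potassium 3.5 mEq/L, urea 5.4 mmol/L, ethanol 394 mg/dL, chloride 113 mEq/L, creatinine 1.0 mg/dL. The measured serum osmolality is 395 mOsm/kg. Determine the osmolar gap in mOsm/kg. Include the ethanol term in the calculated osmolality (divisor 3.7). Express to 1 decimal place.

-2.5 mOsm/kg

Calculated osmolality = 2·Na + glucose/18 + urea + ethanol/3.7
= 2·140 + 101/18 + 5.4 + 394/3.7
= 280 + 5.61 + 5.40 + 106.49
= 397.5 mOsm/kg ≈ 397.5 mOsm/kg
Osmolar gap = measured − calculated = 395 − 397.5 = -2.5 mOsm/kg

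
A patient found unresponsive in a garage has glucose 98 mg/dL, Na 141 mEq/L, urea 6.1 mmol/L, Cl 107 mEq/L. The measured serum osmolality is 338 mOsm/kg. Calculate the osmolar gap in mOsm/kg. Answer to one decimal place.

Calculated osmolality = 2·Na + glucose/18 + urea
= 2·141 + 98/18 + 6.1
= 282 + 5.44 + 6.10
= 293.54 mOsm/kg ≈ 293.5 mOsm/kg
Osmolar gap = measured − calculated = 338 − 293.5 = 44.5 mOsm/kg

44.5 mOsm/kg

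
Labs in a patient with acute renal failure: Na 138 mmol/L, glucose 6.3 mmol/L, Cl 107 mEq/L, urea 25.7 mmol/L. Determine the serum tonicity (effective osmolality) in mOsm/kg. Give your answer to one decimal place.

Effective osmolality excludes urea (freely permeant across cell membranes):
2·Na + glucose
= 2·138 + 6.3
= 276 + 6.3
= 282.3 mOsm/kg

282.3 mOsm/kg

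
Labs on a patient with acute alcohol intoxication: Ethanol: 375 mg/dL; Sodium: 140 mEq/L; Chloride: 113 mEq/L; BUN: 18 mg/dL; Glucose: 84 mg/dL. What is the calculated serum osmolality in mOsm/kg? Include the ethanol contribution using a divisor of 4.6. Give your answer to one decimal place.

Calculated osmolality = 2·Na + glucose/18 + BUN/2.8 + ethanol/4.6
= 2·140 + 84/18 + 18/2.8 + 375/4.6
= 280 + 4.67 + 6.43 + 81.52
= 372.62 mOsm/kg

372.6 mOsm/kg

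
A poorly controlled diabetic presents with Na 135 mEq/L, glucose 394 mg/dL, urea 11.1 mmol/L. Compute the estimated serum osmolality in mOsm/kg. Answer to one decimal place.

Calculated osmolality = 2·Na + glucose/18 + urea
= 2·135 + 394/18 + 11.1
= 270 + 21.89 + 11.10
= 302.99 mOsm/kg

303.0 mOsm/kg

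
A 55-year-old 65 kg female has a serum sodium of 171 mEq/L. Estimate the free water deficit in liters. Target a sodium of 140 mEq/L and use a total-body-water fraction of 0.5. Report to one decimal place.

7.2 L

TBW = 0.5 · 65 = 32.5 L
Free water deficit = TBW · (Na/140 − 1)
= 32.5 · (171/140 − 1)
= 32.5 · 0.2214
= 7.2 L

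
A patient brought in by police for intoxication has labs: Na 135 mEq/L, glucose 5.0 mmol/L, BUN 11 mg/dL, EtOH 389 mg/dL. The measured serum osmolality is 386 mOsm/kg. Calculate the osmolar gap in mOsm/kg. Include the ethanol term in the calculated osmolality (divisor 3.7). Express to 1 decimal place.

1.9 mOsm/kg

Calculated osmolality = 2·Na + glucose + BUN/2.8 + ethanol/3.7
= 2·135 + 5 + 11/2.8 + 389/3.7
= 270 + 5 + 3.93 + 105.14
= 384.07 mOsm/kg ≈ 384.1 mOsm/kg
Osmolar gap = measured − calculated = 386 − 384.1 = 1.9 mOsm/kg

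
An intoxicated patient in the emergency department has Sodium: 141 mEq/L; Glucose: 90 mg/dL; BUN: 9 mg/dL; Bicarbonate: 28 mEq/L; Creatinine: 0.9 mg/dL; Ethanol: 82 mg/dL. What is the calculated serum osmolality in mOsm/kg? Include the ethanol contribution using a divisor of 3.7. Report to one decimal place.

312.4 mOsm/kg

Calculated osmolality = 2·Na + glucose/18 + BUN/2.8 + ethanol/3.7
= 2·141 + 90/18 + 9/2.8 + 82/3.7
= 282 + 5 + 3.21 + 22.16
= 312.37 mOsm/kg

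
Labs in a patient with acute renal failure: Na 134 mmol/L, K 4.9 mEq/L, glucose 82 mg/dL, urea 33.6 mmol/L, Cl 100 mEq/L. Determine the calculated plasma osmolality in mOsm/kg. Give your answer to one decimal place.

306.2 mOsm/kg

Calculated osmolality = 2·Na + glucose/18 + urea
= 2·134 + 82/18 + 33.6
= 268 + 4.56 + 33.60
= 306.16 mOsm/kg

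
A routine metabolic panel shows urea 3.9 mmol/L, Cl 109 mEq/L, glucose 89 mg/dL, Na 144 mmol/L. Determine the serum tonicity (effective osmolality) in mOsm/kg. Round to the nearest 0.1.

292.9 mOsm/kg

Effective osmolality excludes urea (freely permeant across cell membranes):
2·Na + glucose/18
= 2·144 + 89/18
= 288 + 4.94
= 292.94 mOsm/kg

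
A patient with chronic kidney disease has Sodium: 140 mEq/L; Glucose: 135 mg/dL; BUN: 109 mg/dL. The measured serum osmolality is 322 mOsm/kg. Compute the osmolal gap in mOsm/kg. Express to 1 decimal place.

Calculated osmolality = 2·Na + glucose/18 + BUN/2.8
= 2·140 + 135/18 + 109/2.8
= 280 + 7.50 + 38.93
= 326.43 mOsm/kg ≈ 326.4 mOsm/kg
Osmolar gap = measured − calculated = 322 − 326.4 = -4.4 mOsm/kg

-4.4 mOsm/kg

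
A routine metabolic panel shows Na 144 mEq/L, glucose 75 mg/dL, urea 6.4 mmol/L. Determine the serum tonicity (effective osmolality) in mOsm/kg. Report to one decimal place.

292.2 mOsm/kg

Effective osmolality excludes urea (freely permeant across cell membranes):
2·Na + glucose/18
= 2·144 + 75/18
= 288 + 4.17
= 292.17 mOsm/kg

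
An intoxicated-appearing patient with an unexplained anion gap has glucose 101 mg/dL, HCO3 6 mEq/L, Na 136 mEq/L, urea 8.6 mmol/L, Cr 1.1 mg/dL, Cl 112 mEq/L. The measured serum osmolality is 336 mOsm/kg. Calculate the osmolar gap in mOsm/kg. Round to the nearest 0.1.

49.8 mOsm/kg

Calculated osmolality = 2·Na + glucose/18 + urea
= 2·136 + 101/18 + 8.6
= 272 + 5.61 + 8.60
= 286.21 mOsm/kg ≈ 286.2 mOsm/kg
Osmolar gap = measured − calculated = 336 − 286.2 = 49.8 mOsm/kg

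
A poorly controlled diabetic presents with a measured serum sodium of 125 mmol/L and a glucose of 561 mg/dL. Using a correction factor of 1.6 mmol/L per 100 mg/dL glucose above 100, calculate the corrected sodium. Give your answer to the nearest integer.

Corrected Na = measured Na + 1.6 · (glucose − 100)/100
= 125 + 1.6 · (561 − 100)/100
= 125 + 7.4
= 132.4 mmol/L

132 mmol/L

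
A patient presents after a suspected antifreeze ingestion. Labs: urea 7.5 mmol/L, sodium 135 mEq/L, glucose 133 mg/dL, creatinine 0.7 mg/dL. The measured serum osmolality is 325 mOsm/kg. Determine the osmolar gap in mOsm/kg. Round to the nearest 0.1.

Calculated osmolality = 2·Na + glucose/18 + urea
= 2·135 + 133/18 + 7.5
= 270 + 7.39 + 7.50
= 284.89 mOsm/kg ≈ 284.9 mOsm/kg
Osmolar gap = measured − calculated = 325 − 284.9 = 40.1 mOsm/kg

40.1 mOsm/kg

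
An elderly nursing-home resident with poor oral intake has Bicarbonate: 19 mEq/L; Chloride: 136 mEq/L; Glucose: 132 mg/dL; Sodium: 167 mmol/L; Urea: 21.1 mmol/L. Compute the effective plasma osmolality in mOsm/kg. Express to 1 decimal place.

Effective osmolality excludes urea (freely permeant across cell membranes):
2·Na + glucose/18
= 2·167 + 132/18
= 334 + 7.33
= 341.33 mOsm/kg

341.3 mOsm/kg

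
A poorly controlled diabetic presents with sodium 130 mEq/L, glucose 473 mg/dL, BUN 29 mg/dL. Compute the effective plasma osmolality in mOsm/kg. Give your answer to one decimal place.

Effective osmolality excludes urea (freely permeant across cell membranes):
2·Na + glucose/18
= 2·130 + 473/18
= 260 + 26.28
= 286.28 mOsm/kg

286.3 mOsm/kg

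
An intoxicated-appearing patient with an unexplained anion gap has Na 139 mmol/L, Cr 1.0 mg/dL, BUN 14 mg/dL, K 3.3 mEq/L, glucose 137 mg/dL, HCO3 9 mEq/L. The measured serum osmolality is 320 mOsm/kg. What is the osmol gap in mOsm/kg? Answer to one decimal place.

29.4 mOsm/kg

Calculated osmolality = 2·Na + glucose/18 + BUN/2.8
= 2·139 + 137/18 + 14/2.8
= 278 + 7.61 + 5
= 290.61 mOsm/kg ≈ 290.6 mOsm/kg
Osmolar gap = measured − calculated = 320 − 290.6 = 29.4 mOsm/kg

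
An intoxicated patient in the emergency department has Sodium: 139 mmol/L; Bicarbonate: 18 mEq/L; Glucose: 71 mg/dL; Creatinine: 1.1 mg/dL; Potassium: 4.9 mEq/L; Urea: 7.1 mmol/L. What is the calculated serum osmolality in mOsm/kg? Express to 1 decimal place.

289.0 mOsm/kg

Calculated osmolality = 2·Na + glucose/18 + urea
= 2·139 + 71/18 + 7.1
= 278 + 3.94 + 7.10
= 289.04 mOsm/kg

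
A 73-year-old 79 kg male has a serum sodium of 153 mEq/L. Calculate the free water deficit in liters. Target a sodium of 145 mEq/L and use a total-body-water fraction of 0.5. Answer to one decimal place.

TBW = 0.5 · 79 = 39.5 L
Free water deficit = TBW · (Na/145 − 1)
= 39.5 · (153/145 − 1)
= 39.5 · 0.0552
= 2.18 L

2.2 L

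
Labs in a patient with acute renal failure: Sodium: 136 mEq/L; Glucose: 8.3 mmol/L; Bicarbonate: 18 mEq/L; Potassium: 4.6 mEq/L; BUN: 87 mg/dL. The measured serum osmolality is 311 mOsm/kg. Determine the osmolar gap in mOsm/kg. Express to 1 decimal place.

Calculated osmolality = 2·Na + glucose + BUN/2.8
= 2·136 + 8.3 + 87/2.8
= 272 + 8.30 + 31.07
= 311.37 mOsm/kg ≈ 311.4 mOsm/kg
Osmolar gap = measured − calculated = 311 − 311.4 = -0.4 mOsm/kg

-0.4 mOsm/kg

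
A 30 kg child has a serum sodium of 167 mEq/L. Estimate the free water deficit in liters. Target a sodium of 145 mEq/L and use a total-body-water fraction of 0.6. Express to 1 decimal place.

2.7 L

TBW = 0.6 · 30 = 18 L
Free water deficit = TBW · (Na/145 − 1)
= 18 · (167/145 − 1)
= 18 · 0.1517
= 2.73 L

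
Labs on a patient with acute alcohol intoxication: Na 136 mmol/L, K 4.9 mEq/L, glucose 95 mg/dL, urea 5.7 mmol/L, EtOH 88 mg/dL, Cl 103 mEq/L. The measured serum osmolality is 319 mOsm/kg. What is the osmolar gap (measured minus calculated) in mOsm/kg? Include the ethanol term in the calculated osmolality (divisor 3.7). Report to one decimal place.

Calculated osmolality = 2·Na + glucose/18 + urea + ethanol/3.7
= 2·136 + 95/18 + 5.7 + 88/3.7
= 272 + 5.28 + 5.70 + 23.78
= 306.76 mOsm/kg ≈ 306.8 mOsm/kg
Osmolar gap = measured − calculated = 319 − 306.8 = 12.2 mOsm/kg

12.2 mOsm/kg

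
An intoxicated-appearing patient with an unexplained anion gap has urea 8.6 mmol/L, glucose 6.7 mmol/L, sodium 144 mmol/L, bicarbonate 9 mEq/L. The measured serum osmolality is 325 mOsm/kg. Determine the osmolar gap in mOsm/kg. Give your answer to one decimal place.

Calculated osmolality = 2·Na + glucose + urea
= 2·144 + 6.7 + 8.6
= 288 + 6.70 + 8.60
= 303.3 mOsm/kg ≈ 303.3 mOsm/kg
Osmolar gap = measured − calculated = 325 − 303.3 = 21.7 mOsm/kg

21.7 mOsm/kg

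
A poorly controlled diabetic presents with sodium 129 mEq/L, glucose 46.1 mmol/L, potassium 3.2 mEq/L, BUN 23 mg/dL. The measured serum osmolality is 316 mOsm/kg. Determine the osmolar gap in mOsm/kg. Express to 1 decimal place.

3.7 mOsm/kg

Calculated osmolality = 2·Na + glucose + BUN/2.8
= 2·129 + 46.1 + 23/2.8
= 258 + 46.10 + 8.21
= 312.31 mOsm/kg ≈ 312.3 mOsm/kg
Osmolar gap = measured − calculated = 316 − 312.3 = 3.7 mOsm/kg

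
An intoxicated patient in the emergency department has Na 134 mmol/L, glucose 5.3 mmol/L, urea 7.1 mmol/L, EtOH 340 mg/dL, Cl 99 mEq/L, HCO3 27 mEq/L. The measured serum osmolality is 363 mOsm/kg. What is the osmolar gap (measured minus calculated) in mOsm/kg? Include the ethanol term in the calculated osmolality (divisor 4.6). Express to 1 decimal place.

Calculated osmolality = 2·Na + glucose + urea + ethanol/4.6
= 2·134 + 5.3 + 7.1 + 340/4.6
= 268 + 5.30 + 7.10 + 73.91
= 354.31 mOsm/kg ≈ 354.3 mOsm/kg
Osmolar gap = measured − calculated = 363 − 354.3 = 8.7 mOsm/kg

8.7 mOsm/kg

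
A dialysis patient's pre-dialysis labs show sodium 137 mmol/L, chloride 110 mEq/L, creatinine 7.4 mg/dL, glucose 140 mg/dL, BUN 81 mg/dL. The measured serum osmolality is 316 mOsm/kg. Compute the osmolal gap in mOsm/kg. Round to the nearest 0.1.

5.3 mOsm/kg

Calculated osmolality = 2·Na + glucose/18 + BUN/2.8
= 2·137 + 140/18 + 81/2.8
= 274 + 7.78 + 28.93
= 310.71 mOsm/kg ≈ 310.7 mOsm/kg
Osmolar gap = measured − calculated = 316 − 310.7 = 5.3 mOsm/kg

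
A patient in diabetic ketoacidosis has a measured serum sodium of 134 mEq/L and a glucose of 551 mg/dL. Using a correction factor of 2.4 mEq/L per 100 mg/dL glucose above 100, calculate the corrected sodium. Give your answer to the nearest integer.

Corrected Na = measured Na + 2.4 · (glucose − 100)/100
= 134 + 2.4 · (551 − 100)/100
= 134 + 10.8
= 144.8 mEq/L

145 mEq/L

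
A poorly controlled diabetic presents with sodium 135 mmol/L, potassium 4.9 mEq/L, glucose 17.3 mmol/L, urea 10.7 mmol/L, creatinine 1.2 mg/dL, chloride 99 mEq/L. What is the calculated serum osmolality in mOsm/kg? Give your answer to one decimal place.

298.0 mOsm/kg

Calculated osmolality = 2·Na + glucose + urea
= 2·135 + 17.3 + 10.7
= 270 + 17.30 + 10.70
= 298 mOsm/kg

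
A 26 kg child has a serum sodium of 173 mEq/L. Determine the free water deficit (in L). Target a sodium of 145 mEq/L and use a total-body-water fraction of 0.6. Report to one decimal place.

TBW = 0.6 · 26 = 15.6 L
Free water deficit = TBW · (Na/145 − 1)
= 15.6 · (173/145 − 1)
= 15.6 · 0.1931
= 3.01 L

3.0 L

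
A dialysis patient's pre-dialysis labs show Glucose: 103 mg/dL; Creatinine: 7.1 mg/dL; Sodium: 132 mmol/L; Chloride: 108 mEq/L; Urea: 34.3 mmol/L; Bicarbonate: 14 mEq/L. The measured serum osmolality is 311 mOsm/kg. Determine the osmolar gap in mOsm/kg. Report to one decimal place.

Calculated osmolality = 2·Na + glucose/18 + urea
= 2·132 + 103/18 + 34.3
= 264 + 5.72 + 34.30
= 304.02 mOsm/kg ≈ 304.0 mOsm/kg
Osmolar gap = measured − calculated = 311 − 304.0 = 7.0 mOsm/kg

7.0 mOsm/kg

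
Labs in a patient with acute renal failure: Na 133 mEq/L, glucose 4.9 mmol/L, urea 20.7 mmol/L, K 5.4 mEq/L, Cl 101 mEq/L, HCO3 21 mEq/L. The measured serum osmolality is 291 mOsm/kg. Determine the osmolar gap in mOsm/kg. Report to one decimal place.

-0.6 mOsm/kg

Calculated osmolality = 2·Na + glucose + urea
= 2·133 + 4.9 + 20.7
= 266 + 4.90 + 20.70
= 291.6 mOsm/kg ≈ 291.6 mOsm/kg
Osmolar gap = measured − calculated = 291 − 291.6 = -0.6 mOsm/kg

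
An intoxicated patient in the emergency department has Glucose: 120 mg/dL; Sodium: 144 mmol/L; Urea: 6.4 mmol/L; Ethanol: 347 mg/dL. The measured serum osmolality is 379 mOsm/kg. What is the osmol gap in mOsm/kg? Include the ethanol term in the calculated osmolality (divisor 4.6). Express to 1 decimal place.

Calculated osmolality = 2·Na + glucose/18 + urea + ethanol/4.6
= 2·144 + 120/18 + 6.4 + 347/4.6
= 288 + 6.67 + 6.40 + 75.43
= 376.5 mOsm/kg ≈ 376.5 mOsm/kg
Osmolar gap = measured − calculated = 379 − 376.5 = 2.5 mOsm/kg

2.5 mOsm/kg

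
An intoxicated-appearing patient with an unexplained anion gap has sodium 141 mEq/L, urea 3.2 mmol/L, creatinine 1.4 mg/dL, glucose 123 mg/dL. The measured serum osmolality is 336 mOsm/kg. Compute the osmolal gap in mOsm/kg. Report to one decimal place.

44.0 mOsm/kg

Calculated osmolality = 2·Na + glucose/18 + urea
= 2·141 + 123/18 + 3.2
= 282 + 6.83 + 3.20
= 292.03 mOsm/kg ≈ 292.0 mOsm/kg
Osmolar gap = measured − calculated = 336 − 292.0 = 44.0 mOsm/kg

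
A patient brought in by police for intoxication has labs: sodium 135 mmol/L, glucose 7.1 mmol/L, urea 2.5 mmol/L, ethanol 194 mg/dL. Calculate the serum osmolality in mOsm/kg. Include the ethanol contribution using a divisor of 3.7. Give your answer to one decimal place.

Calculated osmolality = 2·Na + glucose + urea + ethanol/3.7
= 2·135 + 7.1 + 2.5 + 194/3.7
= 270 + 7.10 + 2.50 + 52.43
= 332.03 mOsm/kg

332.0 mOsm/kg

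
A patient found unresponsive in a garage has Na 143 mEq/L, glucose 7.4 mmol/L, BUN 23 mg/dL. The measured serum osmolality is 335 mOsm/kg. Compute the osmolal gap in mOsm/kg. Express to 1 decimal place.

33.4 mOsm/kg

Calculated osmolality = 2·Na + glucose + BUN/2.8
= 2·143 + 7.4 + 23/2.8
= 286 + 7.40 + 8.21
= 301.61 mOsm/kg ≈ 301.6 mOsm/kg
Osmolar gap = measured − calculated = 335 − 301.6 = 33.4 mOsm/kg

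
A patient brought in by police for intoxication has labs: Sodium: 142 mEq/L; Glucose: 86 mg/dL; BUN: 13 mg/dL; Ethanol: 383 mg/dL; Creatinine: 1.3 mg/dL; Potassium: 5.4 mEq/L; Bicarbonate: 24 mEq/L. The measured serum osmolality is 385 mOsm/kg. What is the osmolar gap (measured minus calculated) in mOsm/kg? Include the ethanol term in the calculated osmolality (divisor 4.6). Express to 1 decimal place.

Calculated osmolality = 2·Na + glucose/18 + BUN/2.8 + ethanol/4.6
= 2·142 + 86/18 + 13/2.8 + 383/4.6
= 284 + 4.78 + 4.64 + 83.26
= 376.68 mOsm/kg ≈ 376.7 mOsm/kg
Osmolar gap = measured − calculated = 385 − 376.7 = 8.3 mOsm/kg

8.3 mOsm/kg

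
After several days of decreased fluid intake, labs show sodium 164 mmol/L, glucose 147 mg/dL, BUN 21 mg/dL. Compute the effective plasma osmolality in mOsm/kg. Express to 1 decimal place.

336.2 mOsm/kg

Effective osmolality excludes urea (freely permeant across cell membranes):
2·Na + glucose/18
= 2·164 + 147/18
= 328 + 8.17
= 336.17 mOsm/kg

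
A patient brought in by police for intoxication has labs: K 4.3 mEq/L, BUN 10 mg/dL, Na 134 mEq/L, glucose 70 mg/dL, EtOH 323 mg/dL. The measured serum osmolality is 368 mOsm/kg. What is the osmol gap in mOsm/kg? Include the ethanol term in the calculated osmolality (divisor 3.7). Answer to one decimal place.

5.2 mOsm/kg

Calculated osmolality = 2·Na + glucose/18 + BUN/2.8 + ethanol/3.7
= 2·134 + 70/18 + 10/2.8 + 323/3.7
= 268 + 3.89 + 3.57 + 87.30
= 362.76 mOsm/kg ≈ 362.8 mOsm/kg
Osmolar gap = measured − calculated = 368 − 362.8 = 5.2 mOsm/kg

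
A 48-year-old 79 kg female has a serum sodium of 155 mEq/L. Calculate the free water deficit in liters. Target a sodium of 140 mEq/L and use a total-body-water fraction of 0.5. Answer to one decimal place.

4.2 L

TBW = 0.5 · 79 = 39.5 L
Free water deficit = TBW · (Na/140 − 1)
= 39.5 · (155/140 − 1)
= 39.5 · 0.1071
= 4.23 L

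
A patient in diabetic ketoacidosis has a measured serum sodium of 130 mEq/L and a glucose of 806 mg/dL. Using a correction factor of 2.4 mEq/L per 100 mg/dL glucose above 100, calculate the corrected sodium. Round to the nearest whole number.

147 mEq/L

Corrected Na = measured Na + 2.4 · (glucose − 100)/100
= 130 + 2.4 · (806 − 100)/100
= 130 + 16.9
= 146.9 mEq/L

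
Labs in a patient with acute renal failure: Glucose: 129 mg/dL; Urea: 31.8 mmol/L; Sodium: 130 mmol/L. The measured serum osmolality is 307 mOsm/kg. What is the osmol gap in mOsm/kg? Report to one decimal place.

Calculated osmolality = 2·Na + glucose/18 + urea
= 2·130 + 129/18 + 31.8
= 260 + 7.17 + 31.80
= 298.97 mOsm/kg ≈ 299.0 mOsm/kg
Osmolar gap = measured − calculated = 307 − 299.0 = 8.0 mOsm/kg

8.0 mOsm/kg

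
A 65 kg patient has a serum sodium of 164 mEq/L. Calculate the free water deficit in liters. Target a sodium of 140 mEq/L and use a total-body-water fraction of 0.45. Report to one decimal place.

5.0 L

TBW = 0.45 · 65 = 29.25 L
Free water deficit = TBW · (Na/140 − 1)
= 29.25 · (164/140 − 1)
= 29.25 · 0.1714
= 5.01 L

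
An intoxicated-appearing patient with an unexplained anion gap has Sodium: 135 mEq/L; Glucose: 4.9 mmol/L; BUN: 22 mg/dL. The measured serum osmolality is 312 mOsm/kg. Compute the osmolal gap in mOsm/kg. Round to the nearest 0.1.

29.2 mOsm/kg

Calculated osmolality = 2·Na + glucose + BUN/2.8
= 2·135 + 4.9 + 22/2.8
= 270 + 4.90 + 7.86
= 282.76 mOsm/kg ≈ 282.8 mOsm/kg
Osmolar gap = measured − calculated = 312 − 282.8 = 29.2 mOsm/kg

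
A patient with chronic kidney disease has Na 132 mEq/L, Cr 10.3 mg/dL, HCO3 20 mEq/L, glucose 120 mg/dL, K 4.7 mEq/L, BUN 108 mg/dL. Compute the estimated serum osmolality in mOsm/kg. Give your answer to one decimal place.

Calculated osmolality = 2·Na + glucose/18 + BUN/2.8
= 2·132 + 120/18 + 108/2.8
= 264 + 6.67 + 38.57
= 309.24 mOsm/kg

309.2 mOsm/kg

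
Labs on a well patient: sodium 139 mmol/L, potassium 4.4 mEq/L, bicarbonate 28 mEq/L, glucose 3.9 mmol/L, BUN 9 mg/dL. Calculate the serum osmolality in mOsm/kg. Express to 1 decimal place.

Calculated osmolality = 2·Na + glucose + BUN/2.8
= 2·139 + 3.9 + 9/2.8
= 278 + 3.90 + 3.21
= 285.11 mOsm/kg

285.1 mOsm/kg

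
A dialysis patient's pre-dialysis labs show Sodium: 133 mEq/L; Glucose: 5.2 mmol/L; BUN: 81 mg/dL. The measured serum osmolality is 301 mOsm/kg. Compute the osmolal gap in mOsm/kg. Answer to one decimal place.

Calculated osmolality = 2·Na + glucose + BUN/2.8
= 2·133 + 5.2 + 81/2.8
= 266 + 5.20 + 28.93
= 300.13 mOsm/kg ≈ 300.1 mOsm/kg
Osmolar gap = measured − calculated = 301 − 300.1 = 0.9 mOsm/kg

0.9 mOsm/kg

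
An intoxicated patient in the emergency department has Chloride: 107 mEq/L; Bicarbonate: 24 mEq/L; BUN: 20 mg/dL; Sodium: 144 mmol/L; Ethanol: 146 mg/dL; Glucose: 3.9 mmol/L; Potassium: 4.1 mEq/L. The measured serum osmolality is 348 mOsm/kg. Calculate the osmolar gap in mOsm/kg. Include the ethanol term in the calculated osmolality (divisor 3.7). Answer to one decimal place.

9.5 mOsm/kg

Calculated osmolality = 2·Na + glucose + BUN/2.8 + ethanol/3.7
= 2·144 + 3.9 + 20/2.8 + 146/3.7
= 288 + 3.90 + 7.14 + 39.46
= 338.5 mOsm/kg ≈ 338.5 mOsm/kg
Osmolar gap = measured − calculated = 348 − 338.5 = 9.5 mOsm/kg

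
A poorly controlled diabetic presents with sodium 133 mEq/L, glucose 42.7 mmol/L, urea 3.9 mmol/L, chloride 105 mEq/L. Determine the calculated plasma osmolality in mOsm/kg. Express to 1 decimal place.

312.6 mOsm/kg

Calculated osmolality = 2·Na + glucose + urea
= 2·133 + 42.7 + 3.9
= 266 + 42.70 + 3.90
= 312.6 mOsm/kg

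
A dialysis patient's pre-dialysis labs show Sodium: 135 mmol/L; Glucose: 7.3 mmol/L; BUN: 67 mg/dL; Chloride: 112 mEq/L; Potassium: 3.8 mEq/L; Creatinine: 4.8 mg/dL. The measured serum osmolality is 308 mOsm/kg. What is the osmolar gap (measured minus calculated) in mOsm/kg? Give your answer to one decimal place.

6.8 mOsm/kg

Calculated osmolality = 2·Na + glucose + BUN/2.8
= 2·135 + 7.3 + 67/2.8
= 270 + 7.30 + 23.93
= 301.23 mOsm/kg ≈ 301.2 mOsm/kg
Osmolar gap = measured − calculated = 308 − 301.2 = 6.8 mOsm/kg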